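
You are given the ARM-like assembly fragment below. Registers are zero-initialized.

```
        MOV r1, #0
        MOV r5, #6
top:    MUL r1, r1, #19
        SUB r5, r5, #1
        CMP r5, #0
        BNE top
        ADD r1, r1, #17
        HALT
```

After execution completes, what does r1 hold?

17

r1=0
r5=6
r1=0*19=0
r5=6-1=5
CMP r5, #0  (cmp 5,0)
BNE top: taken
r1=0*19=0
r5=5-1=4
CMP r5, #0  (cmp 4,0)
BNE top: taken
r1=0*19=0
r5=4-1=3
CMP r5, #0  (cmp 3,0)
BNE top: taken
r1=0*19=0
r5=3-1=2
CMP r5, #0  (cmp 2,0)
BNE top: taken
r1=0*19=0
r5=2-1=1
CMP r5, #0  (cmp 1,0)
BNE top: taken
r1=0*19=0
r5=1-1=0
CMP r5, #0  (cmp 0,0)
BNE top: not taken
r1=0+17=17
halt.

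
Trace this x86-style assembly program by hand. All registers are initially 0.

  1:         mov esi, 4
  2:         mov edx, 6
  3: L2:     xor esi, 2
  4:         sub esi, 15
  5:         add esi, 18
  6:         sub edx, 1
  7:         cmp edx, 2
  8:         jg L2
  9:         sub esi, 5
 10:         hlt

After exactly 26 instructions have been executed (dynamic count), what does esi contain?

16

esi=4
edx=6
esi=4^2=6
esi=6-15=-9
esi=(-9)+18=9
edx=6-1=5
cmp edx, 2  (cmp 5,2)
jg L2: taken
esi=9^2=11
esi=11-15=-4
esi=(-4)+18=14
edx=5-1=4
cmp edx, 2  (cmp 4,2)
jg L2: taken
esi=14^2=12
esi=12-15=-3
esi=(-3)+18=15
edx=4-1=3
cmp edx, 2  (cmp 3,2)
jg L2: taken
esi=15^2=13
esi=13-15=-2
esi=(-2)+18=16
edx=3-1=2
cmp edx, 2  (cmp 2,2)
jg L2: not taken
After step 26: esi = 16.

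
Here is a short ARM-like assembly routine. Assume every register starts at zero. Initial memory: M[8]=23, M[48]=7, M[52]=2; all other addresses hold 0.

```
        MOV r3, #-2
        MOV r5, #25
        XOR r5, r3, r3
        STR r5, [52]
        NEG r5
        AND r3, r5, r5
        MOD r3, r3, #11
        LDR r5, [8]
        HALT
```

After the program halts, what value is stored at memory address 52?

0

MOV r3, #-2 → r3=-2
MOV r5, #25 → r5=25
XOR r5, r3, r3 → r5=(-2)^(-2)=0
STR r5, [52] → M[52]=0
NEG r5 → r5=-(0)=0
AND r3, r5, r5 → r3=0&0=0
MOD r3, r3, #11 → r3=0%11=0
LDR r5, [8] → r5=M[8]=23
halt.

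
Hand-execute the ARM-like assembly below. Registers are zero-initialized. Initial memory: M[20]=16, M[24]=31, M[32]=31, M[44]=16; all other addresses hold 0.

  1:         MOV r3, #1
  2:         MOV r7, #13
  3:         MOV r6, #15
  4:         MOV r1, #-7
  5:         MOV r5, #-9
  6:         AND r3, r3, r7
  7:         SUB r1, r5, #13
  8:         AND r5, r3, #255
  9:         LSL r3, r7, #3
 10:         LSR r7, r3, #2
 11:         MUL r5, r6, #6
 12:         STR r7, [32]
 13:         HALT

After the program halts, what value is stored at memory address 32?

r3=1
r7=13
r6=15
r1=-7
r5=-9
r3=1&13=1
r1=(-9)-13=-22
r5=1&255=1
r3=13<<3=104
r7=104>>2=26
r5=15*6=90
STR r7, [32] → M[32]=26
halt.

26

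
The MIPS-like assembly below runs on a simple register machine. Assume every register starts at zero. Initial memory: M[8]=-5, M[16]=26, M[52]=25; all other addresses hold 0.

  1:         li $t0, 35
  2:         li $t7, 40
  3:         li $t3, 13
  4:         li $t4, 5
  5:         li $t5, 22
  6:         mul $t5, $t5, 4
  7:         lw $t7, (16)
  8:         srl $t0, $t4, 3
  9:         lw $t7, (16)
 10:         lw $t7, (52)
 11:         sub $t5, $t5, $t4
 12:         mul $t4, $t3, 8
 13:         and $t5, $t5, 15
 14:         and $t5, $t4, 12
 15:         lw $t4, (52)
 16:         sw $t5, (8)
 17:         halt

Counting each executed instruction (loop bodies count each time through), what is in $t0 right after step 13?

0

after li $t0, 35: $t0=35
after li $t7, 40: $t7=40
after li $t3, 13: $t3=13
after li $t4, 5: $t4=5
after li $t5, 22: $t5=22
after mul $t5, $t5, 4: $t5=22*4=88
after lw $t7, (16): $t7=M[16]=26
after srl $t0, $t4, 3: $t0=5>>3=0
after lw $t7, (16): $t7=M[16]=26
after lw $t7, (52): $t7=M[52]=25
after sub $t5, $t5, $t4: $t5=88-5=83
after mul $t4, $t3, 8: $t4=13*8=104
after and $t5, $t5, 15: $t5=83&15=3
After step 13: $t0 = 0.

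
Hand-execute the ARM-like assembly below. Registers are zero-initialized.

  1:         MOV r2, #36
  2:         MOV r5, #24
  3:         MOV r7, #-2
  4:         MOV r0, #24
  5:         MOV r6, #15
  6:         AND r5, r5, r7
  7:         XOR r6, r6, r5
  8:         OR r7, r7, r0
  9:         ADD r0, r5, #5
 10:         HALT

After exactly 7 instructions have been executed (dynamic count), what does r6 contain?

r2=36
r5=24
r7=-2
r0=24
r6=15
r5=24&(-2)=24
r6=15^24=23
After step 7: r6 = 23.

23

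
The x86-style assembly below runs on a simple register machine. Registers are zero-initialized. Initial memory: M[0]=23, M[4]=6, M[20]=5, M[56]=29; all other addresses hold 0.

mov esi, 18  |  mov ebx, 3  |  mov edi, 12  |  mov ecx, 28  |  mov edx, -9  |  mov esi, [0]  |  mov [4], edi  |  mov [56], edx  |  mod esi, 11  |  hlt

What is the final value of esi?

mov esi, 18 → esi=18
mov ebx, 3 → ebx=3
mov edi, 12 → edi=12
mov ecx, 28 → ecx=28
mov edx, -9 → edx=-9
mov esi, [0] → esi=M[0]=23
mov [4], edi → M[4]=12
mov [56], edx → M[56]=-9
mod esi, 11 → esi=23%11=1
halt.

1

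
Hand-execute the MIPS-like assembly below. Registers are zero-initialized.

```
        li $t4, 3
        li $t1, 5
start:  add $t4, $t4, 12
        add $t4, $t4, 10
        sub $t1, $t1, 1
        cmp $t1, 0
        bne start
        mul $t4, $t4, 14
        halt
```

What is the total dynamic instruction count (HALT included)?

29

$t4=3
$t1=5
$t4=3+12=15
$t4=15+10=25
$t1=5-1=4
cmp $t1, 0  (cmp 4,0)
bne start: taken
$t4=25+12=37
$t4=37+10=47
$t1=4-1=3
cmp $t1, 0  (cmp 3,0)
bne start: taken
$t4=47+12=59
$t4=59+10=69
$t1=3-1=2
cmp $t1, 0  (cmp 2,0)
bne start: taken
$t4=69+12=81
$t4=81+10=91
$t1=2-1=1
cmp $t1, 0  (cmp 1,0)
bne start: taken
$t4=91+12=103
$t4=103+10=113
$t1=1-1=0
cmp $t1, 0  (cmp 0,0)
bne start: not taken
$t4=113*14=1582
halt.
Total executed instructions: 29.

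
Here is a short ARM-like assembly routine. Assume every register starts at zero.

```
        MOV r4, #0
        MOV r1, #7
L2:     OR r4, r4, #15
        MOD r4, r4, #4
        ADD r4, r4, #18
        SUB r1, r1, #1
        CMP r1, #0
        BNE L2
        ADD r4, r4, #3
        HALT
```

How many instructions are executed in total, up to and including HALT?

after MOV r4, #0: r4=0
after MOV r1, #7: r1=7
after OR r4, r4, #15: r4=0|15=15
after MOD r4, r4, #4: r4=15%4=3
after ADD r4, r4, #18: r4=3+18=21
after SUB r1, r1, #1: r1=7-1=6
CMP r1, #0  (cmp 6,0)
BNE L2: taken
after OR r4, r4, #15: r4=21|15=31
after MOD r4, r4, #4: r4=31%4=3
after ADD r4, r4, #18: r4=3+18=21
after SUB r1, r1, #1: r1=6-1=5
CMP r1, #0  (cmp 5,0)
BNE L2: taken
after OR r4, r4, #15: r4=21|15=31
after MOD r4, r4, #4: r4=31%4=3
after ADD r4, r4, #18: r4=3+18=21
after SUB r1, r1, #1: r1=5-1=4
CMP r1, #0  (cmp 4,0)
BNE L2: taken
after OR r4, r4, #15: r4=21|15=31
after MOD r4, r4, #4: r4=31%4=3
after ADD r4, r4, #18: r4=3+18=21
after SUB r1, r1, #1: r1=4-1=3
CMP r1, #0  (cmp 3,0)
BNE L2: taken
after OR r4, r4, #15: r4=21|15=31
after MOD r4, r4, #4: r4=31%4=3
after ADD r4, r4, #18: r4=3+18=21
after SUB r1, r1, #1: r1=3-1=2
CMP r1, #0  (cmp 2,0)
BNE L2: taken
after OR r4, r4, #15: r4=21|15=31
after MOD r4, r4, #4: r4=31%4=3
after ADD r4, r4, #18: r4=3+18=21
after SUB r1, r1, #1: r1=2-1=1
CMP r1, #0  (cmp 1,0)
BNE L2: taken
after OR r4, r4, #15: r4=21|15=31
after MOD r4, r4, #4: r4=31%4=3
after ADD r4, r4, #18: r4=3+18=21
after SUB r1, r1, #1: r1=1-1=0
CMP r1, #0  (cmp 0,0)
BNE L2: not taken
after ADD r4, r4, #3: r4=21+3=24
halt.
Total executed instructions: 46.

46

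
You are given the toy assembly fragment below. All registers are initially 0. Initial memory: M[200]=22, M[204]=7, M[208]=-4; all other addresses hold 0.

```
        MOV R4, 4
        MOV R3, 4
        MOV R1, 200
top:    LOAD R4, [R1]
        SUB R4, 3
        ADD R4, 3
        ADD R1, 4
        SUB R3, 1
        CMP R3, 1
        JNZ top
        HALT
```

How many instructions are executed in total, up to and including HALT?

MOV R4, 4 → R4=4
MOV R3, 4 → R3=4
MOV R1, 200 → R1=200
LOAD R4, [R1] → R4=M[200]=22
SUB R4, 3 → R4=22-3=19
ADD R4, 3 → R4=19+3=22
ADD R1, 4 → R1=200+4=204
SUB R3, 1 → R3=4-1=3
CMP R3, 1  (cmp 3,1)
JNZ top: taken
LOAD R4, [R1] → R4=M[204]=7
SUB R4, 3 → R4=7-3=4
ADD R4, 3 → R4=4+3=7
ADD R1, 4 → R1=204+4=208
SUB R3, 1 → R3=3-1=2
CMP R3, 1  (cmp 2,1)
JNZ top: taken
LOAD R4, [R1] → R4=M[208]=-4
SUB R4, 3 → R4=(-4)-3=-7
ADD R4, 3 → R4=(-7)+3=-4
ADD R1, 4 → R1=208+4=212
SUB R3, 1 → R3=2-1=1
CMP R3, 1  (cmp 1,1)
JNZ top: not taken
halt.
Total executed instructions: 25.

25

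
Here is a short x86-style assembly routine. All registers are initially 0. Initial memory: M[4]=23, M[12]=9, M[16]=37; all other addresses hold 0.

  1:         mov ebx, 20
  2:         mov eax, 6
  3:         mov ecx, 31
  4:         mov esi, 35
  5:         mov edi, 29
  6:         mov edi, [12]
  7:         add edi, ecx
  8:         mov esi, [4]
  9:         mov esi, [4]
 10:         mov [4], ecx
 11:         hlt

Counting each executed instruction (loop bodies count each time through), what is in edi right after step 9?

40

after mov ebx, 20: ebx=20
after mov eax, 6: eax=6
after mov ecx, 31: ecx=31
after mov esi, 35: esi=35
after mov edi, 29: edi=29
after mov edi, [12]: edi=M[12]=9
after add edi, ecx: edi=9+31=40
after mov esi, [4]: esi=M[4]=23
after mov esi, [4]: esi=M[4]=23
After step 9: edi = 40.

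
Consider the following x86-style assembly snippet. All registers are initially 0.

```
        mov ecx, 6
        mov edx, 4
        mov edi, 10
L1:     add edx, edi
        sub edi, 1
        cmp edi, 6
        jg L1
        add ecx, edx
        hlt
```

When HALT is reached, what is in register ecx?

44

after mov ecx, 6: ecx=6
after mov edx, 4: edx=4
after mov edi, 10: edi=10
after add edx, edi: edx=4+10=14
after sub edi, 1: edi=10-1=9
cmp edi, 6  (cmp 9,6)
jg L1: taken
after add edx, edi: edx=14+9=23
after sub edi, 1: edi=9-1=8
cmp edi, 6  (cmp 8,6)
jg L1: taken
after add edx, edi: edx=23+8=31
after sub edi, 1: edi=8-1=7
cmp edi, 6  (cmp 7,6)
jg L1: taken
after add edx, edi: edx=31+7=38
after sub edi, 1: edi=7-1=6
cmp edi, 6  (cmp 6,6)
jg L1: not taken
after add ecx, edx: ecx=6+38=44
halt.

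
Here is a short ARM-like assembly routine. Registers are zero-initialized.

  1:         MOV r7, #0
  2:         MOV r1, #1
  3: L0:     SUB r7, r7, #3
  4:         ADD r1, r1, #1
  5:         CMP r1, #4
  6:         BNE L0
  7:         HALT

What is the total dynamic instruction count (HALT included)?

15

MOV r7, #0 → r7=0
MOV r1, #1 → r1=1
SUB r7, r7, #3 → r7=0-3=-3
ADD r1, r1, #1 → r1=1+1=2
CMP r1, #4  (cmp 2,4)
BNE L0: taken
SUB r7, r7, #3 → r7=(-3)-3=-6
ADD r1, r1, #1 → r1=2+1=3
CMP r1, #4  (cmp 3,4)
BNE L0: taken
SUB r7, r7, #3 → r7=(-6)-3=-9
ADD r1, r1, #1 → r1=3+1=4
CMP r1, #4  (cmp 4,4)
BNE L0: not taken
halt.
Total executed instructions: 15.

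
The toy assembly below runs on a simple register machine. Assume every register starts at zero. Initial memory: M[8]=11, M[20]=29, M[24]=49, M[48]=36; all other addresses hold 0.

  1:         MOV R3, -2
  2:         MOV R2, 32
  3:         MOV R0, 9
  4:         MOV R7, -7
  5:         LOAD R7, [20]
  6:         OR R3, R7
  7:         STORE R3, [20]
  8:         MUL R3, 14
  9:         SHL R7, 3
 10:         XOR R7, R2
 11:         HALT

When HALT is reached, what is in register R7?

after MOV R3, -2: R3=-2
after MOV R2, 32: R2=32
after MOV R0, 9: R0=9
after MOV R7, -7: R7=-7
after LOAD R7, [20]: R7=M[20]=29
after OR R3, R7: R3=(-2)|29=-1
STORE R3, [20] → M[20]=-1
after MUL R3, 14: R3=(-1)*14=-14
after SHL R7, 3: R7=29<<3=232
after XOR R7, R2: R7=232^32=200
halt.

200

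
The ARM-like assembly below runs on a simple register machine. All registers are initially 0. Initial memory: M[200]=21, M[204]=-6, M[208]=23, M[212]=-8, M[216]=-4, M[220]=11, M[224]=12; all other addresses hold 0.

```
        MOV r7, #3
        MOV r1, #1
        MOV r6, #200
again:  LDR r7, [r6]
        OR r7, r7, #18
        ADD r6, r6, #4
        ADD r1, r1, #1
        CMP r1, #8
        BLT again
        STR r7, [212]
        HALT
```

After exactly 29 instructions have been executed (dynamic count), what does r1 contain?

r7=3
r1=1
r6=200
r7=M[200]=21
r7=21|18=23
r6=200+4=204
r1=1+1=2
CMP r1, #8  (cmp 2,8)
BLT again: taken
r7=M[204]=-6
r7=(-6)|18=-6
r6=204+4=208
r1=2+1=3
CMP r1, #8  (cmp 3,8)
BLT again: taken
r7=M[208]=23
r7=23|18=23
r6=208+4=212
r1=3+1=4
CMP r1, #8  (cmp 4,8)
BLT again: taken
r7=M[212]=-8
r7=(-8)|18=-6
r6=212+4=216
r1=4+1=5
CMP r1, #8  (cmp 5,8)
BLT again: taken
r7=M[216]=-4
r7=(-4)|18=-2
After step 29: r1 = 5.

5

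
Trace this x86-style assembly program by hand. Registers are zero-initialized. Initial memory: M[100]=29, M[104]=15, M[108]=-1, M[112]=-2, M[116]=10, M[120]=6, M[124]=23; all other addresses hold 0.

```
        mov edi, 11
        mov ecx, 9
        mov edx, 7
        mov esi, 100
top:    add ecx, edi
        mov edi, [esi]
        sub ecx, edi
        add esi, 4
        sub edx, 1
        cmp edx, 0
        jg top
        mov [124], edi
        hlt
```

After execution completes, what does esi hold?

mov edi, 11 → edi=11
mov ecx, 9 → ecx=9
mov edx, 7 → edx=7
mov esi, 100 → esi=100
add ecx, edi → ecx=9+11=20
mov edi, [esi] → edi=M[100]=29
sub ecx, edi → ecx=20-29=-9
add esi, 4 → esi=100+4=104
sub edx, 1 → edx=7-1=6
cmp edx, 0  (cmp 6,0)
jg top: taken
add ecx, edi → ecx=(-9)+29=20
mov edi, [esi] → edi=M[104]=15
sub ecx, edi → ecx=20-15=5
add esi, 4 → esi=104+4=108
sub edx, 1 → edx=6-1=5
cmp edx, 0  (cmp 5,0)
jg top: taken
add ecx, edi → ecx=5+15=20
mov edi, [esi] → edi=M[108]=-1
sub ecx, edi → ecx=20-(-1)=21
add esi, 4 → esi=108+4=112
sub edx, 1 → edx=5-1=4
cmp edx, 0  (cmp 4,0)
jg top: taken
add ecx, edi → ecx=21+(-1)=20
mov edi, [esi] → edi=M[112]=-2
sub ecx, edi → ecx=20-(-2)=22
add esi, 4 → esi=112+4=116
sub edx, 1 → edx=4-1=3
cmp edx, 0  (cmp 3,0)
jg top: taken
add ecx, edi → ecx=22+(-2)=20
mov edi, [esi] → edi=M[116]=10
sub ecx, edi → ecx=20-10=10
add esi, 4 → esi=116+4=120
sub edx, 1 → edx=3-1=2
cmp edx, 0  (cmp 2,0)
jg top: taken
add ecx, edi → ecx=10+10=20
mov edi, [esi] → edi=M[120]=6
sub ecx, edi → ecx=20-6=14
add esi, 4 → esi=120+4=124
sub edx, 1 → edx=2-1=1
cmp edx, 0  (cmp 1,0)
jg top: taken
add ecx, edi → ecx=14+6=20
mov edi, [esi] → edi=M[124]=23
sub ecx, edi → ecx=20-23=-3
add esi, 4 → esi=124+4=128
sub edx, 1 → edx=1-1=0
cmp edx, 0  (cmp 0,0)
jg top: not taken
mov [124], edi → M[124]=23
halt.

128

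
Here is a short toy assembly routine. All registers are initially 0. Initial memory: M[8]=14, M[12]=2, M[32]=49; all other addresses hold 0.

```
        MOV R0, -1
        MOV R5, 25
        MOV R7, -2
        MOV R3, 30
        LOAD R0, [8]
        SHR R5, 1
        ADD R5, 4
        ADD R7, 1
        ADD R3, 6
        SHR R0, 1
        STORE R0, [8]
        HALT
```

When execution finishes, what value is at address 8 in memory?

7

R0=-1
R5=25
R7=-2
R3=30
R0=M[8]=14
R5=25>>1=12
R5=12+4=16
R7=(-2)+1=-1
R3=30+6=36
R0=14>>1=7
STORE R0, [8] → M[8]=7
halt.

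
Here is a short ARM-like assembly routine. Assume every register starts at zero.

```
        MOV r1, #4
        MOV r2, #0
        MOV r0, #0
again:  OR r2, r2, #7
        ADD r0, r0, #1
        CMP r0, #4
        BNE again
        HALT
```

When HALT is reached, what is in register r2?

7

r1=4
r2=0
r0=0
r2=0|7=7
r0=0+1=1
CMP r0, #4  (cmp 1,4)
BNE again: taken
r2=7|7=7
r0=1+1=2
CMP r0, #4  (cmp 2,4)
BNE again: taken
r2=7|7=7
r0=2+1=3
CMP r0, #4  (cmp 3,4)
BNE again: taken
r2=7|7=7
r0=3+1=4
CMP r0, #4  (cmp 4,4)
BNE again: not taken
halt.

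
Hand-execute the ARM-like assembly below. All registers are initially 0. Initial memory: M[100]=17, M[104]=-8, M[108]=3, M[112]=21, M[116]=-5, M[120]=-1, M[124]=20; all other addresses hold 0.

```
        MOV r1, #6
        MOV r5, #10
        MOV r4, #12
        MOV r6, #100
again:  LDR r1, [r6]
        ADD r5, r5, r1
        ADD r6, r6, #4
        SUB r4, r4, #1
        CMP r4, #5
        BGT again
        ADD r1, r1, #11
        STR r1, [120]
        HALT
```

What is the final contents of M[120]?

r1=6
r5=10
r4=12
r6=100
r1=M[100]=17
r5=10+17=27
r6=100+4=104
r4=12-1=11
CMP r4, #5  (cmp 11,5)
BGT again: taken
r1=M[104]=-8
r5=27+(-8)=19
r6=104+4=108
r4=11-1=10
CMP r4, #5  (cmp 10,5)
BGT again: taken
r1=M[108]=3
r5=19+3=22
r6=108+4=112
r4=10-1=9
CMP r4, #5  (cmp 9,5)
BGT again: taken
r1=M[112]=21
r5=22+21=43
r6=112+4=116
r4=9-1=8
CMP r4, #5  (cmp 8,5)
BGT again: taken
r1=M[116]=-5
r5=43+(-5)=38
r6=116+4=120
r4=8-1=7
CMP r4, #5  (cmp 7,5)
BGT again: taken
r1=M[120]=-1
r5=38+(-1)=37
r6=120+4=124
r4=7-1=6
CMP r4, #5  (cmp 6,5)
BGT again: taken
r1=M[124]=20
r5=37+20=57
r6=124+4=128
r4=6-1=5
CMP r4, #5  (cmp 5,5)
BGT again: not taken
r1=20+11=31
STR r1, [120] → M[120]=31
halt.

31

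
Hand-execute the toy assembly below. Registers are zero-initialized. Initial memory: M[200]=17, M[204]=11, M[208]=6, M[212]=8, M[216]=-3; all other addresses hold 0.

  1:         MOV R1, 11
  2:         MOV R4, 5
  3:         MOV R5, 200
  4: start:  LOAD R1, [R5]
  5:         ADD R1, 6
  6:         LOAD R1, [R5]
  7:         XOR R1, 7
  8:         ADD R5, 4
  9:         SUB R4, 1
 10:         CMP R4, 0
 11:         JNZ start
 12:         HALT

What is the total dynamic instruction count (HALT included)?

44

R1=11
R4=5
R5=200
R1=M[200]=17
R1=17+6=23
R1=M[200]=17
R1=17^7=22
R5=200+4=204
R4=5-1=4
CMP R4, 0  (cmp 4,0)
JNZ start: taken
R1=M[204]=11
R1=11+6=17
R1=M[204]=11
R1=11^7=12
R5=204+4=208
R4=4-1=3
CMP R4, 0  (cmp 3,0)
JNZ start: taken
R1=M[208]=6
R1=6+6=12
R1=M[208]=6
R1=6^7=1
R5=208+4=212
R4=3-1=2
CMP R4, 0  (cmp 2,0)
JNZ start: taken
R1=M[212]=8
R1=8+6=14
R1=M[212]=8
R1=8^7=15
R5=212+4=216
R4=2-1=1
CMP R4, 0  (cmp 1,0)
JNZ start: taken
R1=M[216]=-3
R1=(-3)+6=3
R1=M[216]=-3
R1=(-3)^7=-6
R5=216+4=220
R4=1-1=0
CMP R4, 0  (cmp 0,0)
JNZ start: not taken
halt.
Total executed instructions: 44.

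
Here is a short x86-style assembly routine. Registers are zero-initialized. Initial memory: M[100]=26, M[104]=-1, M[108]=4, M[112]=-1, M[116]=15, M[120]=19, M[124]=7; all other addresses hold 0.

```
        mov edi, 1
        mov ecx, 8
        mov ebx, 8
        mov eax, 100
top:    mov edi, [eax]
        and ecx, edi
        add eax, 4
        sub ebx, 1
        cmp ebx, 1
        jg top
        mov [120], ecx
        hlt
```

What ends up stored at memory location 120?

0

after mov edi, 1: edi=1
after mov ecx, 8: ecx=8
after mov ebx, 8: ebx=8
after mov eax, 100: eax=100
after mov edi, [eax]: edi=M[100]=26
after and ecx, edi: ecx=8&26=8
after add eax, 4: eax=100+4=104
after sub ebx, 1: ebx=8-1=7
cmp ebx, 1  (cmp 7,1)
jg top: taken
after mov edi, [eax]: edi=M[104]=-1
after and ecx, edi: ecx=8&(-1)=8
after add eax, 4: eax=104+4=108
after sub ebx, 1: ebx=7-1=6
cmp ebx, 1  (cmp 6,1)
jg top: taken
after mov edi, [eax]: edi=M[108]=4
after and ecx, edi: ecx=8&4=0
after add eax, 4: eax=108+4=112
after sub ebx, 1: ebx=6-1=5
cmp ebx, 1  (cmp 5,1)
jg top: taken
after mov edi, [eax]: edi=M[112]=-1
after and ecx, edi: ecx=0&(-1)=0
after add eax, 4: eax=112+4=116
after sub ebx, 1: ebx=5-1=4
cmp ebx, 1  (cmp 4,1)
jg top: taken
after mov edi, [eax]: edi=M[116]=15
after and ecx, edi: ecx=0&15=0
after add eax, 4: eax=116+4=120
after sub ebx, 1: ebx=4-1=3
cmp ebx, 1  (cmp 3,1)
jg top: taken
after mov edi, [eax]: edi=M[120]=19
after and ecx, edi: ecx=0&19=0
after add eax, 4: eax=120+4=124
after sub ebx, 1: ebx=3-1=2
cmp ebx, 1  (cmp 2,1)
jg top: taken
after mov edi, [eax]: edi=M[124]=7
after and ecx, edi: ecx=0&7=0
after add eax, 4: eax=124+4=128
after sub ebx, 1: ebx=2-1=1
cmp ebx, 1  (cmp 1,1)
jg top: not taken
mov [120], ecx → M[120]=0
halt.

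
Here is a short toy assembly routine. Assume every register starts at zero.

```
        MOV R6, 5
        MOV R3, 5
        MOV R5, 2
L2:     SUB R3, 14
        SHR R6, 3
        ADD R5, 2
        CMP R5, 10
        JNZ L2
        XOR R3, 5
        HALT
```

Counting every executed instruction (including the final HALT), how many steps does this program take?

25

MOV R6, 5 → R6=5
MOV R3, 5 → R3=5
MOV R5, 2 → R5=2
SUB R3, 14 → R3=5-14=-9
SHR R6, 3 → R6=5>>3=0
ADD R5, 2 → R5=2+2=4
CMP R5, 10  (cmp 4,10)
JNZ L2: taken
SUB R3, 14 → R3=(-9)-14=-23
SHR R6, 3 → R6=0>>3=0
ADD R5, 2 → R5=4+2=6
CMP R5, 10  (cmp 6,10)
JNZ L2: taken
SUB R3, 14 → R3=(-23)-14=-37
SHR R6, 3 → R6=0>>3=0
ADD R5, 2 → R5=6+2=8
CMP R5, 10  (cmp 8,10)
JNZ L2: taken
SUB R3, 14 → R3=(-37)-14=-51
SHR R6, 3 → R6=0>>3=0
ADD R5, 2 → R5=8+2=10
CMP R5, 10  (cmp 10,10)
JNZ L2: not taken
XOR R3, 5 → R3=(-51)^5=-56
halt.
Total executed instructions: 25.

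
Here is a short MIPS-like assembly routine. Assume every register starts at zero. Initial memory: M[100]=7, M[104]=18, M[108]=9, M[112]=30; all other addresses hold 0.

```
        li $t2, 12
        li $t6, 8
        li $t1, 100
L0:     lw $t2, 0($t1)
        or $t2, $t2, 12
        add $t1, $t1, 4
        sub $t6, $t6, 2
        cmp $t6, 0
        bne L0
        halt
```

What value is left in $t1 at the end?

116

after li $t2, 12: $t2=12
after li $t6, 8: $t6=8
after li $t1, 100: $t1=100
after lw $t2, 0($t1): $t2=M[100]=7
after or $t2, $t2, 12: $t2=7|12=15
after add $t1, $t1, 4: $t1=100+4=104
after sub $t6, $t6, 2: $t6=8-2=6
cmp $t6, 0  (cmp 6,0)
bne L0: taken
after lw $t2, 0($t1): $t2=M[104]=18
after or $t2, $t2, 12: $t2=18|12=30
after add $t1, $t1, 4: $t1=104+4=108
after sub $t6, $t6, 2: $t6=6-2=4
cmp $t6, 0  (cmp 4,0)
bne L0: taken
after lw $t2, 0($t1): $t2=M[108]=9
after or $t2, $t2, 12: $t2=9|12=13
after add $t1, $t1, 4: $t1=108+4=112
after sub $t6, $t6, 2: $t6=4-2=2
cmp $t6, 0  (cmp 2,0)
bne L0: taken
after lw $t2, 0($t1): $t2=M[112]=30
after or $t2, $t2, 12: $t2=30|12=30
after add $t1, $t1, 4: $t1=112+4=116
after sub $t6, $t6, 2: $t6=2-2=0
cmp $t6, 0  (cmp 0,0)
bne L0: not taken
halt.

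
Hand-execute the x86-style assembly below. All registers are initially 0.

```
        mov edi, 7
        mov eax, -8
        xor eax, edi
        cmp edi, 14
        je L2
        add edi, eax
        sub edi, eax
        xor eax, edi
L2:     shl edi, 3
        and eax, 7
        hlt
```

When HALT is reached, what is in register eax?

0

mov edi, 7 → edi=7
mov eax, -8 → eax=-8
xor eax, edi → eax=(-8)^7=-1
cmp edi, 14  (cmp 7,14)
je L2: not taken
add edi, eax → edi=7+(-1)=6
sub edi, eax → edi=6-(-1)=7
xor eax, edi → eax=(-1)^7=-8
shl edi, 3 → edi=7<<3=56
and eax, 7 → eax=(-8)&7=0
halt.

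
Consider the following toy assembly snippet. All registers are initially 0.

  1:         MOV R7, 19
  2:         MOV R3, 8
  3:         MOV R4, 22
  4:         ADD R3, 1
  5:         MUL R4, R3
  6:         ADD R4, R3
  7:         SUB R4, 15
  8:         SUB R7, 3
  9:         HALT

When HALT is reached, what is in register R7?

MOV R7, 19 → R7=19
MOV R3, 8 → R3=8
MOV R4, 22 → R4=22
ADD R3, 1 → R3=8+1=9
MUL R4, R3 → R4=22*9=198
ADD R4, R3 → R4=198+9=207
SUB R4, 15 → R4=207-15=192
SUB R7, 3 → R7=19-3=16
halt.

16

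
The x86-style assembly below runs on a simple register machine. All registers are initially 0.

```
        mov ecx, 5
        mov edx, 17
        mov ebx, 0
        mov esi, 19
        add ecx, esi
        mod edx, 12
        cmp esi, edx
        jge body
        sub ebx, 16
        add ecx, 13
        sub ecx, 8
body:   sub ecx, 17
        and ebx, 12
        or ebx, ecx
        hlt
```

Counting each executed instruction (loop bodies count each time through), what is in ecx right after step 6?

24

after mov ecx, 5: ecx=5
after mov edx, 17: edx=17
after mov ebx, 0: ebx=0
after mov esi, 19: esi=19
after add ecx, esi: ecx=5+19=24
after mod edx, 12: edx=17%12=5
After step 6: ecx = 24.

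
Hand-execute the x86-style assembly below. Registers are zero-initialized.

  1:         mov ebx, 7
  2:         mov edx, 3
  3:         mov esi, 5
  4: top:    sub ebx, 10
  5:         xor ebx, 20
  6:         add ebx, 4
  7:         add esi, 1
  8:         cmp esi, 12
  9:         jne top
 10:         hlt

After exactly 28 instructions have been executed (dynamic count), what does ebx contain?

-59

after mov ebx, 7: ebx=7
after mov edx, 3: edx=3
after mov esi, 5: esi=5
after sub ebx, 10: ebx=7-10=-3
after xor ebx, 20: ebx=(-3)^20=-23
after add ebx, 4: ebx=(-23)+4=-19
after add esi, 1: esi=5+1=6
cmp esi, 12  (cmp 6,12)
jne top: taken
after sub ebx, 10: ebx=(-19)-10=-29
after xor ebx, 20: ebx=(-29)^20=-9
after add ebx, 4: ebx=(-9)+4=-5
after add esi, 1: esi=6+1=7
cmp esi, 12  (cmp 7,12)
jne top: taken
after sub ebx, 10: ebx=(-5)-10=-15
after xor ebx, 20: ebx=(-15)^20=-27
after add ebx, 4: ebx=(-27)+4=-23
after add esi, 1: esi=7+1=8
cmp esi, 12  (cmp 8,12)
jne top: taken
after sub ebx, 10: ebx=(-23)-10=-33
after xor ebx, 20: ebx=(-33)^20=-53
after add ebx, 4: ebx=(-53)+4=-49
after add esi, 1: esi=8+1=9
cmp esi, 12  (cmp 9,12)
jne top: taken
after sub ebx, 10: ebx=(-49)-10=-59
After step 28: ebx = -59.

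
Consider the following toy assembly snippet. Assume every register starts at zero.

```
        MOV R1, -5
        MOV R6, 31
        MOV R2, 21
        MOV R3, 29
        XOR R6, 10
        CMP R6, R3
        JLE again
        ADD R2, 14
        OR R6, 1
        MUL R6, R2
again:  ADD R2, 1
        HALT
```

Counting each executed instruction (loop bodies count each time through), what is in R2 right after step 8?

MOV R1, -5 → R1=-5
MOV R6, 31 → R6=31
MOV R2, 21 → R2=21
MOV R3, 29 → R3=29
XOR R6, 10 → R6=31^10=21
CMP R6, R3  (cmp 21,29)
JLE again: taken
ADD R2, 1 → R2=21+1=22
After step 8: R2 = 22.

22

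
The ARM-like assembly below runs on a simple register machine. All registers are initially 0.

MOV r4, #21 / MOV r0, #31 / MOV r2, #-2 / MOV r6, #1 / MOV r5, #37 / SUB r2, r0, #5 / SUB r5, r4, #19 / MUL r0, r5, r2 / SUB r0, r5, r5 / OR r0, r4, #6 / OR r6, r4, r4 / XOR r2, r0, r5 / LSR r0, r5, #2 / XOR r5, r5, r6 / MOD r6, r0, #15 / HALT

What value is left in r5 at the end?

MOV r4, #21 → r4=21
MOV r0, #31 → r0=31
MOV r2, #-2 → r2=-2
MOV r6, #1 → r6=1
MOV r5, #37 → r5=37
SUB r2, r0, #5 → r2=31-5=26
SUB r5, r4, #19 → r5=21-19=2
MUL r0, r5, r2 → r0=2*26=52
SUB r0, r5, r5 → r0=2-2=0
OR r0, r4, #6 → r0=21|6=23
OR r6, r4, r4 → r6=21|21=21
XOR r2, r0, r5 → r2=23^2=21
LSR r0, r5, #2 → r0=2>>2=0
XOR r5, r5, r6 → r5=2^21=23
MOD r6, r0, #15 → r6=0%15=0
halt.

23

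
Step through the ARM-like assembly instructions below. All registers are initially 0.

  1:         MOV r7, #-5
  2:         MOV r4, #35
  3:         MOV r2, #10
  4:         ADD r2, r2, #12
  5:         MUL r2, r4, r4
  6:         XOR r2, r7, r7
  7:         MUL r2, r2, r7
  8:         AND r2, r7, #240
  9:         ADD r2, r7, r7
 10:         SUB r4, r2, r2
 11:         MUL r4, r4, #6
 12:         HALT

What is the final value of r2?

-10

after MOV r7, #-5: r7=-5
after MOV r4, #35: r4=35
after MOV r2, #10: r2=10
after ADD r2, r2, #12: r2=10+12=22
after MUL r2, r4, r4: r2=35*35=1225
after XOR r2, r7, r7: r2=(-5)^(-5)=0
after MUL r2, r2, r7: r2=0*(-5)=0
after AND r2, r7, #240: r2=(-5)&240=240
after ADD r2, r7, r7: r2=(-5)+(-5)=-10
after SUB r4, r2, r2: r4=(-10)-(-10)=0
after MUL r4, r4, #6: r4=0*6=0
halt.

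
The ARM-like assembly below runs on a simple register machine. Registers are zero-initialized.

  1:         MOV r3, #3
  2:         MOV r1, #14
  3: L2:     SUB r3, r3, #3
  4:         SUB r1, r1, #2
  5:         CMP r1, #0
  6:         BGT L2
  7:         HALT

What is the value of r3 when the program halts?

-18

MOV r3, #3 → r3=3
MOV r1, #14 → r1=14
SUB r3, r3, #3 → r3=3-3=0
SUB r1, r1, #2 → r1=14-2=12
CMP r1, #0  (cmp 12,0)
BGT L2: taken
SUB r3, r3, #3 → r3=0-3=-3
SUB r1, r1, #2 → r1=12-2=10
CMP r1, #0  (cmp 10,0)
BGT L2: taken
SUB r3, r3, #3 → r3=(-3)-3=-6
SUB r1, r1, #2 → r1=10-2=8
CMP r1, #0  (cmp 8,0)
BGT L2: taken
SUB r3, r3, #3 → r3=(-6)-3=-9
SUB r1, r1, #2 → r1=8-2=6
CMP r1, #0  (cmp 6,0)
BGT L2: taken
SUB r3, r3, #3 → r3=(-9)-3=-12
SUB r1, r1, #2 → r1=6-2=4
CMP r1, #0  (cmp 4,0)
BGT L2: taken
SUB r3, r3, #3 → r3=(-12)-3=-15
SUB r1, r1, #2 → r1=4-2=2
CMP r1, #0  (cmp 2,0)
BGT L2: taken
SUB r3, r3, #3 → r3=(-15)-3=-18
SUB r1, r1, #2 → r1=2-2=0
CMP r1, #0  (cmp 0,0)
BGT L2: not taken
halt.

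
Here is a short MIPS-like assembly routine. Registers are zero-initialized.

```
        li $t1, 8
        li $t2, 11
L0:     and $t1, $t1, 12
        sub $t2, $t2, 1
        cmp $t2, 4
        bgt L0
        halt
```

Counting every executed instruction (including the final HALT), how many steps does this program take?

$t1=8
$t2=11
$t1=8&12=8
$t2=11-1=10
cmp $t2, 4  (cmp 10,4)
bgt L0: taken
$t1=8&12=8
$t2=10-1=9
cmp $t2, 4  (cmp 9,4)
bgt L0: taken
$t1=8&12=8
$t2=9-1=8
cmp $t2, 4  (cmp 8,4)
bgt L0: taken
$t1=8&12=8
$t2=8-1=7
cmp $t2, 4  (cmp 7,4)
bgt L0: taken
$t1=8&12=8
$t2=7-1=6
cmp $t2, 4  (cmp 6,4)
bgt L0: taken
$t1=8&12=8
$t2=6-1=5
cmp $t2, 4  (cmp 5,4)
bgt L0: taken
$t1=8&12=8
$t2=5-1=4
cmp $t2, 4  (cmp 4,4)
bgt L0: not taken
halt.
Total executed instructions: 31.

31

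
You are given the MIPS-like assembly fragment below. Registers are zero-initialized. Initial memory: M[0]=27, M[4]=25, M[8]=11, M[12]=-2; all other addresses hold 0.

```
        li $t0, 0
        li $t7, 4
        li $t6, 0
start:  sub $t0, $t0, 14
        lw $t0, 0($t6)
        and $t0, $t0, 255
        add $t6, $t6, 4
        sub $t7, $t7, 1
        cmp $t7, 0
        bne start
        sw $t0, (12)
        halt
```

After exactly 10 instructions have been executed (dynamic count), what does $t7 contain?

3

$t0=0
$t7=4
$t6=0
$t0=0-14=-14
$t0=M[0]=27
$t0=27&255=27
$t6=0+4=4
$t7=4-1=3
cmp $t7, 0  (cmp 3,0)
bne start: taken
After step 10: $t7 = 3.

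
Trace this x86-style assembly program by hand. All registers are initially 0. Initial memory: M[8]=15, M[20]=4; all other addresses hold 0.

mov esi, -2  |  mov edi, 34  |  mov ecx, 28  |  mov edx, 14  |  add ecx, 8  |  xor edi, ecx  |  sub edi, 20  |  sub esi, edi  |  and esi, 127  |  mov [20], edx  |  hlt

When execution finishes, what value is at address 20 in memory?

14

after mov esi, -2: esi=-2
after mov edi, 34: edi=34
after mov ecx, 28: ecx=28
after mov edx, 14: edx=14
after add ecx, 8: ecx=28+8=36
after xor edi, ecx: edi=34^36=6
after sub edi, 20: edi=6-20=-14
after sub esi, edi: esi=(-2)-(-14)=12
after and esi, 127: esi=12&127=12
mov [20], edx → M[20]=14
halt.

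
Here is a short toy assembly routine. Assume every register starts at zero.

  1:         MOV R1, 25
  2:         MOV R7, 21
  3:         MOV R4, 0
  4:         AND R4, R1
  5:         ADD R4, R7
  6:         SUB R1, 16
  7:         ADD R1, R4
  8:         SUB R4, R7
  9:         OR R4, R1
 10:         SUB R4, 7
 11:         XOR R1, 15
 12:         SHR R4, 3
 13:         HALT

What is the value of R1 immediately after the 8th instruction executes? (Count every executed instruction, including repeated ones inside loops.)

30

after MOV R1, 25: R1=25
after MOV R7, 21: R7=21
after MOV R4, 0: R4=0
after AND R4, R1: R4=0&25=0
after ADD R4, R7: R4=0+21=21
after SUB R1, 16: R1=25-16=9
after ADD R1, R4: R1=9+21=30
after SUB R4, R7: R4=21-21=0
After step 8: R1 = 30.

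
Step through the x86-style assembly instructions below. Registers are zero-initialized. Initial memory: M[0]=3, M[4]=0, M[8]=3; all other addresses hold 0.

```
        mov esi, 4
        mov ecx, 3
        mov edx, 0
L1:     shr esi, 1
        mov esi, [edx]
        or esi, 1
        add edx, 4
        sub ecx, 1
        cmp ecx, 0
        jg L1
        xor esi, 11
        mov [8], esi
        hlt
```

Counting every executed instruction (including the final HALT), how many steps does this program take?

27

esi=4
ecx=3
edx=0
esi=4>>1=2
esi=M[0]=3
esi=3|1=3
edx=0+4=4
ecx=3-1=2
cmp ecx, 0  (cmp 2,0)
jg L1: taken
esi=3>>1=1
esi=M[4]=0
esi=0|1=1
edx=4+4=8
ecx=2-1=1
cmp ecx, 0  (cmp 1,0)
jg L1: taken
esi=1>>1=0
esi=M[8]=3
esi=3|1=3
edx=8+4=12
ecx=1-1=0
cmp ecx, 0  (cmp 0,0)
jg L1: not taken
esi=3^11=8
mov [8], esi → M[8]=8
halt.
Total executed instructions: 27.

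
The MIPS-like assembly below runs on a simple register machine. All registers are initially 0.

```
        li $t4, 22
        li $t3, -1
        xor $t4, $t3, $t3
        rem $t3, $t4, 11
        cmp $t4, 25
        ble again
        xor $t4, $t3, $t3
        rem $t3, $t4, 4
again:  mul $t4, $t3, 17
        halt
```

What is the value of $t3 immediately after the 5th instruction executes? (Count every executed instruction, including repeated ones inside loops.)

0

after li $t4, 22: $t4=22
after li $t3, -1: $t3=-1
after xor $t4, $t3, $t3: $t4=(-1)^(-1)=0
after rem $t3, $t4, 11: $t3=0%11=0
cmp $t4, 25  (cmp 0,25)
After step 5: $t3 = 0.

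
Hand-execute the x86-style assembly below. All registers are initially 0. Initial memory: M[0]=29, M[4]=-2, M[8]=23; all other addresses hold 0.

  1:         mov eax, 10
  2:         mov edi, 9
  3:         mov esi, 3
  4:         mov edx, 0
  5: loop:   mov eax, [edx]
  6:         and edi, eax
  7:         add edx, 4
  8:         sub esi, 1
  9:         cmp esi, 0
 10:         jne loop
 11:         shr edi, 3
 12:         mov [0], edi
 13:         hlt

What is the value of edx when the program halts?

12

mov eax, 10 → eax=10
mov edi, 9 → edi=9
mov esi, 3 → esi=3
mov edx, 0 → edx=0
mov eax, [edx] → eax=M[0]=29
and edi, eax → edi=9&29=9
add edx, 4 → edx=0+4=4
sub esi, 1 → esi=3-1=2
cmp esi, 0  (cmp 2,0)
jne loop: taken
mov eax, [edx] → eax=M[4]=-2
and edi, eax → edi=9&(-2)=8
add edx, 4 → edx=4+4=8
sub esi, 1 → esi=2-1=1
cmp esi, 0  (cmp 1,0)
jne loop: taken
mov eax, [edx] → eax=M[8]=23
and edi, eax → edi=8&23=0
add edx, 4 → edx=8+4=12
sub esi, 1 → esi=1-1=0
cmp esi, 0  (cmp 0,0)
jne loop: not taken
shr edi, 3 → edi=0>>3=0
mov [0], edi → M[0]=0
halt.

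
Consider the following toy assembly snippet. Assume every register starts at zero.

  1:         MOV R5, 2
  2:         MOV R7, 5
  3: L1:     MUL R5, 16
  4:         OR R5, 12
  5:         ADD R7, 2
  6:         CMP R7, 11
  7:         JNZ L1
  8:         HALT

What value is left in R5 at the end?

R5=2
R7=5
R5=2*16=32
R5=32|12=44
R7=5+2=7
CMP R7, 11  (cmp 7,11)
JNZ L1: taken
R5=44*16=704
R5=704|12=716
R7=7+2=9
CMP R7, 11  (cmp 9,11)
JNZ L1: taken
R5=716*16=11456
R5=11456|12=11468
R7=9+2=11
CMP R7, 11  (cmp 11,11)
JNZ L1: not taken
halt.

11468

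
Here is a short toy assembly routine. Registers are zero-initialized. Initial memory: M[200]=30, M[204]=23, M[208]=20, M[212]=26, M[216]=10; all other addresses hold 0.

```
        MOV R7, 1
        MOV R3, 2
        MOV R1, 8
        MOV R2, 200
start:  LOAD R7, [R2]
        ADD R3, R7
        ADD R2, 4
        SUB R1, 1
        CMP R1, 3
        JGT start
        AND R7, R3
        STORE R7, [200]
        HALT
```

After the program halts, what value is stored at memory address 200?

after MOV R7, 1: R7=1
after MOV R3, 2: R3=2
after MOV R1, 8: R1=8
after MOV R2, 200: R2=200
after LOAD R7, [R2]: R7=M[200]=30
after ADD R3, R7: R3=2+30=32
after ADD R2, 4: R2=200+4=204
after SUB R1, 1: R1=8-1=7
CMP R1, 3  (cmp 7,3)
JGT start: taken
after LOAD R7, [R2]: R7=M[204]=23
after ADD R3, R7: R3=32+23=55
after ADD R2, 4: R2=204+4=208
after SUB R1, 1: R1=7-1=6
CMP R1, 3  (cmp 6,3)
JGT start: taken
after LOAD R7, [R2]: R7=M[208]=20
after ADD R3, R7: R3=55+20=75
after ADD R2, 4: R2=208+4=212
after SUB R1, 1: R1=6-1=5
CMP R1, 3  (cmp 5,3)
JGT start: taken
after LOAD R7, [R2]: R7=M[212]=26
after ADD R3, R7: R3=75+26=101
after ADD R2, 4: R2=212+4=216
after SUB R1, 1: R1=5-1=4
CMP R1, 3  (cmp 4,3)
JGT start: taken
after LOAD R7, [R2]: R7=M[216]=10
after ADD R3, R7: R3=101+10=111
after ADD R2, 4: R2=216+4=220
after SUB R1, 1: R1=4-1=3
CMP R1, 3  (cmp 3,3)
JGT start: not taken
after AND R7, R3: R7=10&111=10
STORE R7, [200] → M[200]=10
halt.

10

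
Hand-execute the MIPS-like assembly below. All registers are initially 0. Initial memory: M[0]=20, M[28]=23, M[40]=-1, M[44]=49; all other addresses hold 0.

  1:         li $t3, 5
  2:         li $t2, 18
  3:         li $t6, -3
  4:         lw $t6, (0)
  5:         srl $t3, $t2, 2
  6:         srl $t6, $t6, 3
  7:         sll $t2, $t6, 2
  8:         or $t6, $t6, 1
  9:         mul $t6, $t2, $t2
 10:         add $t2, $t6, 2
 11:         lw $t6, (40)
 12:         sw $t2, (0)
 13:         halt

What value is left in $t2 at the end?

li $t3, 5 → $t3=5
li $t2, 18 → $t2=18
li $t6, -3 → $t6=-3
lw $t6, (0) → $t6=M[0]=20
srl $t3, $t2, 2 → $t3=18>>2=4
srl $t6, $t6, 3 → $t6=20>>3=2
sll $t2, $t6, 2 → $t2=2<<2=8
or $t6, $t6, 1 → $t6=2|1=3
mul $t6, $t2, $t2 → $t6=8*8=64
add $t2, $t6, 2 → $t2=64+2=66
lw $t6, (40) → $t6=M[40]=-1
sw $t2, (0) → M[0]=66
halt.

66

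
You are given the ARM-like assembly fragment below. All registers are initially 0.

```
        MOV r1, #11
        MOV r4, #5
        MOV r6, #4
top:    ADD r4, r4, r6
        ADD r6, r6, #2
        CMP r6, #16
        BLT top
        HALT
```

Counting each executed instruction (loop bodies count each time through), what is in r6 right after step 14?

10

MOV r1, #11 → r1=11
MOV r4, #5 → r4=5
MOV r6, #4 → r6=4
ADD r4, r4, r6 → r4=5+4=9
ADD r6, r6, #2 → r6=4+2=6
CMP r6, #16  (cmp 6,16)
BLT top: taken
ADD r4, r4, r6 → r4=9+6=15
ADD r6, r6, #2 → r6=6+2=8
CMP r6, #16  (cmp 8,16)
BLT top: taken
ADD r4, r4, r6 → r4=15+8=23
ADD r6, r6, #2 → r6=8+2=10
CMP r6, #16  (cmp 10,16)
After step 14: r6 = 10.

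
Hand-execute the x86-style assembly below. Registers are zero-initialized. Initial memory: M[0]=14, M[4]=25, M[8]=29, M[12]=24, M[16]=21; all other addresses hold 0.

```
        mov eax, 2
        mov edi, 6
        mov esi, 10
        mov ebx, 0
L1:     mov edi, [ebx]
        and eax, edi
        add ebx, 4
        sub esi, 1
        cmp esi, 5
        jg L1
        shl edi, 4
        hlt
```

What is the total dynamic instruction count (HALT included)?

mov eax, 2 → eax=2
mov edi, 6 → edi=6
mov esi, 10 → esi=10
mov ebx, 0 → ebx=0
mov edi, [ebx] → edi=M[0]=14
and eax, edi → eax=2&14=2
add ebx, 4 → ebx=0+4=4
sub esi, 1 → esi=10-1=9
cmp esi, 5  (cmp 9,5)
jg L1: taken
mov edi, [ebx] → edi=M[4]=25
and eax, edi → eax=2&25=0
add ebx, 4 → ebx=4+4=8
sub esi, 1 → esi=9-1=8
cmp esi, 5  (cmp 8,5)
jg L1: taken
mov edi, [ebx] → edi=M[8]=29
and eax, edi → eax=0&29=0
add ebx, 4 → ebx=8+4=12
sub esi, 1 → esi=8-1=7
cmp esi, 5  (cmp 7,5)
jg L1: taken
mov edi, [ebx] → edi=M[12]=24
and eax, edi → eax=0&24=0
add ebx, 4 → ebx=12+4=16
sub esi, 1 → esi=7-1=6
cmp esi, 5  (cmp 6,5)
jg L1: taken
mov edi, [ebx] → edi=M[16]=21
and eax, edi → eax=0&21=0
add ebx, 4 → ebx=16+4=20
sub esi, 1 → esi=6-1=5
cmp esi, 5  (cmp 5,5)
jg L1: not taken
shl edi, 4 → edi=21<<4=336
halt.
Total executed instructions: 36.

36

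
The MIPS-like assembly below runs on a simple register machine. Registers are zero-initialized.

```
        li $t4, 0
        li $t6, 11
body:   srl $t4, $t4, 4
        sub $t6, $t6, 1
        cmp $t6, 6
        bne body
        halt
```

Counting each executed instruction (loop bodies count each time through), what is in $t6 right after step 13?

8

$t4=0
$t6=11
$t4=0>>4=0
$t6=11-1=10
cmp $t6, 6  (cmp 10,6)
bne body: taken
$t4=0>>4=0
$t6=10-1=9
cmp $t6, 6  (cmp 9,6)
bne body: taken
$t4=0>>4=0
$t6=9-1=8
cmp $t6, 6  (cmp 8,6)
After step 13: $t6 = 8.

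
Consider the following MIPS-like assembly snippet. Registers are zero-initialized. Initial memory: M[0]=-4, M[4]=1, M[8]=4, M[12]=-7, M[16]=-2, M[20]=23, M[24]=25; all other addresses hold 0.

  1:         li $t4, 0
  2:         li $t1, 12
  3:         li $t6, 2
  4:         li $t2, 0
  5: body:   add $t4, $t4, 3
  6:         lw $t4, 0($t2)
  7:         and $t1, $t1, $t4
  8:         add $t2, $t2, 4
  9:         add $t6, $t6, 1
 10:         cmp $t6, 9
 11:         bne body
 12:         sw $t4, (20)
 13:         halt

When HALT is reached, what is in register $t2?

28

after li $t4, 0: $t4=0
after li $t1, 12: $t1=12
after li $t6, 2: $t6=2
after li $t2, 0: $t2=0
after add $t4, $t4, 3: $t4=0+3=3
after lw $t4, 0($t2): $t4=M[0]=-4
after and $t1, $t1, $t4: $t1=12&(-4)=12
after add $t2, $t2, 4: $t2=0+4=4
after add $t6, $t6, 1: $t6=2+1=3
cmp $t6, 9  (cmp 3,9)
bne body: taken
after add $t4, $t4, 3: $t4=(-4)+3=-1
after lw $t4, 0($t2): $t4=M[4]=1
after and $t1, $t1, $t4: $t1=12&1=0
after add $t2, $t2, 4: $t2=4+4=8
after add $t6, $t6, 1: $t6=3+1=4
cmp $t6, 9  (cmp 4,9)
bne body: taken
after add $t4, $t4, 3: $t4=1+3=4
after lw $t4, 0($t2): $t4=M[8]=4
after and $t1, $t1, $t4: $t1=0&4=0
after add $t2, $t2, 4: $t2=8+4=12
after add $t6, $t6, 1: $t6=4+1=5
cmp $t6, 9  (cmp 5,9)
bne body: taken
after add $t4, $t4, 3: $t4=4+3=7
after lw $t4, 0($t2): $t4=M[12]=-7
after and $t1, $t1, $t4: $t1=0&(-7)=0
after add $t2, $t2, 4: $t2=12+4=16
after add $t6, $t6, 1: $t6=5+1=6
cmp $t6, 9  (cmp 6,9)
bne body: taken
after add $t4, $t4, 3: $t4=(-7)+3=-4
after lw $t4, 0($t2): $t4=M[16]=-2
after and $t1, $t1, $t4: $t1=0&(-2)=0
after add $t2, $t2, 4: $t2=16+4=20
after add $t6, $t6, 1: $t6=6+1=7
cmp $t6, 9  (cmp 7,9)
bne body: taken
after add $t4, $t4, 3: $t4=(-2)+3=1
after lw $t4, 0($t2): $t4=M[20]=23
after and $t1, $t1, $t4: $t1=0&23=0
after add $t2, $t2, 4: $t2=20+4=24
after add $t6, $t6, 1: $t6=7+1=8
cmp $t6, 9  (cmp 8,9)
bne body: taken
after add $t4, $t4, 3: $t4=23+3=26
after lw $t4, 0($t2): $t4=M[24]=25
after and $t1, $t1, $t4: $t1=0&25=0
after add $t2, $t2, 4: $t2=24+4=28
after add $t6, $t6, 1: $t6=8+1=9
cmp $t6, 9  (cmp 9,9)
bne body: not taken
sw $t4, (20) → M[20]=25
halt.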